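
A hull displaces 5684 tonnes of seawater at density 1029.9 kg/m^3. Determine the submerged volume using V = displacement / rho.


Formula: V = mass / rho
Step 1 — convert tonnes to kg: 5684 t * 1000 = 5684000 kg
Step 2 — V = 5684000 / 1029.9 ≈ 5519.0 m^3 (5 s.f.)

5519.0 m^3


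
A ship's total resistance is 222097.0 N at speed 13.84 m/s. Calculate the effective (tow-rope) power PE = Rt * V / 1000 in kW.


Formula: PE = Rt * V / 1000 (kW)
Step 1 — PE (W) = 222097.0 * 13.84 = 3073822.48 W
Step 2 — PE (kW) = 3073822.48 / 1000 ≈ 3073.8 kW (5 s.f.)

3073.8 kW


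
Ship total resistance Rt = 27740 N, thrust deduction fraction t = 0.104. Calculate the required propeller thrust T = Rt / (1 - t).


Formula: T = Rt / (1 - t)
Step 1 — (1 - t) = 1 - 0.104 = 0.896
Step 2 — T = 27740 / 0.896 ≈ 30960 N (5 s.f.)

30960 N


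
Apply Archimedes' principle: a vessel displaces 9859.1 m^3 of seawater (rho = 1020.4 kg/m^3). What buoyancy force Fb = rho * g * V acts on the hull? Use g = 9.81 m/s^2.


Formula: Fb = rho * g * V
Substituting: Fb = 1020.4 * 9.81 * 9859.1
Intermediate: 1020.4 * 9.81 = 10010.124
Result: Fb = 10010.124 * 9859.1 ≈ 98691000 N (5 s.f.)

98691000 N


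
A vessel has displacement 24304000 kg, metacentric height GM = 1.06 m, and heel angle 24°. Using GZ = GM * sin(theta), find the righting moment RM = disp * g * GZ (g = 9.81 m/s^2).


Formula: GZ = GM * sin(theta); RM = disp * g * GZ
Step 1 — GZ = 1.06 * sin(24°) = 1.06 * 0.406737 = 0.431141 m
Step 2 — RM = 24304000 * 9.81 * 0.431141 ≈ 102790000 N·m (5 s.f.)

102790000 N·m


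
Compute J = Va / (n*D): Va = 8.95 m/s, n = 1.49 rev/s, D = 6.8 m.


Formula: J = Va / (n * D)
Step 1 — n * D = 1.49 * 6.8 = 10.132
Step 2 — J = 8.95 / 10.132 ≈ 0.88334 (5 s.f.)

0.88334


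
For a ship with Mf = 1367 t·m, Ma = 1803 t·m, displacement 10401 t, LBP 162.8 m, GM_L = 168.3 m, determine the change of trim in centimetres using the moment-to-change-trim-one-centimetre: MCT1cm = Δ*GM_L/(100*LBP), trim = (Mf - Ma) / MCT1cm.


Formula: net trimming moment = Mf - Ma; MCT1cm = Δ*GM_L/(100*LBP); trim = net moment / MCT1cm
Step 1 — net trimming moment = 1367 - 1803 = -436 t·m
Step 2 — MCT1cm = 10401 * 168.3 / (100 * 162.8) = 107.5239 t·m/cm
Step 3 — trim = -436 / 107.5239 ≈ -4.0549 cm (5 s.f.)

-4.0549 cm


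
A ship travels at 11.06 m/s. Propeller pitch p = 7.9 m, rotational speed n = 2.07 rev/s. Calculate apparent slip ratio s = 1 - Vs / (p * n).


Formula: s = 1 - Vs / (p * n)
Step 1 — p * n = 7.9 * 2.07 = 16.353
Step 2 — Vs / (p*n) = 11.06 / 16.353 = 0.676329 (6 d.p.)
Step 3 — s = 1 - 0.676329 = 0.323671

0.323671


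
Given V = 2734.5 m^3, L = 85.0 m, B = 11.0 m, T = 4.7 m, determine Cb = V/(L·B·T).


Formula: Cb = V / (L * B * T)
Step 1 — L * B * T = 85.0 * 11.0 * 4.7 = 4394.5 m^3
Step 2 — Cb = 2734.5 / 4394.5 ≈ 0.62226 (5 s.f.)

0.62226


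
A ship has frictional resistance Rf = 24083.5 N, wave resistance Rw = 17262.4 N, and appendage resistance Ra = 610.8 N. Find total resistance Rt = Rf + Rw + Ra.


Formula: Rt = Rf + Rw + Ra
Substituting: Rt = 24083.5 + 17262.4 + 610.8
Result: Rt = 41956.7 N

41956.7 N


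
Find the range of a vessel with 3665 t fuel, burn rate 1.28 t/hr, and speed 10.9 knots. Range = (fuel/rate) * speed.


Formula: endurance = fuel / rate; range = endurance * speed
Step 1 — endurance = 3665 / 1.28 = 2863.2812 hours
Step 2 — range = 2863.2812 * 10.9 ≈ 31210 nautical miles (5 s.f.)

31210 NM


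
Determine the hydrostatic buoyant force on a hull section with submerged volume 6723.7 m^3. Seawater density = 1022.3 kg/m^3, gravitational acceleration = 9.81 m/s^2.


Formula: Fb = rho * g * V
Substituting: Fb = 1022.3 * 9.81 * 6723.7
Intermediate: 1022.3 * 9.81 = 10028.763
Result: Fb = 10028.763 * 6723.7 ≈ 67430000 N (5 s.f.)

67430000 N


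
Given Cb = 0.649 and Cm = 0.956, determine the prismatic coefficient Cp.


Formula: Cp = Cb / Cm
Substituting: Cp = 0.649 / 0.956
Result: Cp ≈ 0.67887 (5 s.f.)

0.67887


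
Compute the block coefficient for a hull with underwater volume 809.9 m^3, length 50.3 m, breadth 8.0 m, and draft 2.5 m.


Formula: Cb = V / (L * B * T)
Step 1 — L * B * T = 50.3 * 8.0 * 2.5 = 1006.0 m^3
Step 2 — Cb = 809.9 / 1006.0 ≈ 0.80507 (5 s.f.)

0.80507


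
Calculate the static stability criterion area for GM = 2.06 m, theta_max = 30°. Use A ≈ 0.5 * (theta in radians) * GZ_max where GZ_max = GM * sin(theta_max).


Formula: GZ_max = GM * sin(theta); Area = 0.5 * theta_rad * GZ_max
Step 1 — GZ_max = 2.06 * sin(30°) = 2.06 * 0.5 = 1.03 m
Step 2 — theta_rad = 30 * pi/180 = 0.523599 rad
Step 3 — Area = 0.5 * 0.523599 * 1.03 ≈ 0.26965 m·rad (5 s.f.)

0.26965 m·rad


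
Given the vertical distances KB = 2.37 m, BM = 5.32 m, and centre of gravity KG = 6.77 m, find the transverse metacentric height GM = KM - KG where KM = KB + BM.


Formula: GM = KB + BM - KG
Step 1 — KM = KB + BM = 2.37 + 5.32 = 7.69 m
Step 2 — GM = KM - KG = 7.69 - 6.77 = 0.92 m

0.92 m


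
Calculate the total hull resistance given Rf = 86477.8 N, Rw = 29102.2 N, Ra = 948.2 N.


Formula: Rt = Rf + Rw + Ra
Substituting: Rt = 86477.8 + 29102.2 + 948.2
Result: Rt = 116528.2 N

116528.2 N


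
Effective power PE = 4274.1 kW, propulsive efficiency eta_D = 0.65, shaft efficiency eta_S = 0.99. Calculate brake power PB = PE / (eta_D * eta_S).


Formula: PB = PE / (eta_D * eta_S)
Step 1 — combined efficiency = eta_D * eta_S = 0.65 * 0.99 = 0.6435
Step 2 — PB = 4274.1 / 0.6435 ≈ 6642.0 kW (5 s.f.)

6642.0 kW


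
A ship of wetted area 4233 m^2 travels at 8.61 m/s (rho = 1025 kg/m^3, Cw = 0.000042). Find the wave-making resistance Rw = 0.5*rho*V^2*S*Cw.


Formula: Rw = 0.5 * rho * V^2 * S * Cw
Step 1 — V^2 = 8.61^2 = 74.1321
Step 2 — 0.5 * rho * V^2 = 0.5 * 1025 * 74.1321 = 37992.70125
Step 3 — Rw = 37992.70125 * 4233 * 0.000042 ≈ 6754.6 N (5 s.f.)

6754.6 N


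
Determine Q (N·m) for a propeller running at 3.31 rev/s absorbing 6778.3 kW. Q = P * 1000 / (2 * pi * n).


Formula: Q = P_W / (2 * pi * n)
Step 1 — P_W = 6778.3 kW * 1000 = 6778300.0 W
Step 2 — 2 * pi * n = 2 * pi * 3.31 = 20.797343
Step 3 — Q = 6778300.0 / 20.797343 ≈ 325920 N·m (5 s.f.)

325920 N·m


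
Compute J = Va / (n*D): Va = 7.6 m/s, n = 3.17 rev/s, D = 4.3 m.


Formula: J = Va / (n * D)
Step 1 — n * D = 3.17 * 4.3 = 13.631
Step 2 — J = 7.6 / 13.631 ≈ 0.55755 (5 s.f.)

0.55755


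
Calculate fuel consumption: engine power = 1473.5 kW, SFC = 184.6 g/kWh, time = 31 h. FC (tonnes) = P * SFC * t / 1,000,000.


Formula: FC (tonnes) = P * SFC * t / 1,000,000
Step 1 — P * SFC * t = 1473.5 * 184.6 * 31 = 8432251.1 g
Step 2 — FC (tonnes) = 8432251.1 / 1,000,000 ≈ 8.4323 tonnes (5 s.f.)

8.4323 tonnes


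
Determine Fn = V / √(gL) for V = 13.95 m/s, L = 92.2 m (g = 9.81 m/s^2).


Formula: Fn = V / sqrt(g * L)
Step 1 — g * L = 9.81 * 92.2 = 904.482
Step 2 — sqrt(g * L) = sqrt(904.482) = 30.074607
Step 3 — Fn = 13.95 / 30.074607 ≈ 0.46385 (5 s.f.)

0.46385


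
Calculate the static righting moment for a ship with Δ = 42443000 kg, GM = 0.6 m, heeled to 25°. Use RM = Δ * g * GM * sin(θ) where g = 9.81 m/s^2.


Formula: GZ = GM * sin(theta); RM = disp * g * GZ
Step 1 — GZ = 0.6 * sin(25°) = 0.6 * 0.422618 = 0.253571 m
Step 2 — RM = 42443000 * 9.81 * 0.253571 ≈ 105580000 N·m (5 s.f.)

105580000 N·m


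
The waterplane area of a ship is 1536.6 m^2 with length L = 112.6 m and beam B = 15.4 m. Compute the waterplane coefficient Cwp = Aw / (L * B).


Formula: Cwp = Aw / (L * B)
Step 1 — L * B = 112.6 * 15.4 = 1734.04 m^2
Step 2 — Cwp = 1536.6 / 1734.04 ≈ 0.88614 (5 s.f.)

0.88614


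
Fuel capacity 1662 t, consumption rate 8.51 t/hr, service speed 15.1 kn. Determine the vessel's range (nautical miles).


Formula: endurance = fuel / rate; range = endurance * speed
Step 1 — endurance = 1662 / 8.51 = 195.2996 hours
Step 2 — range = 195.2996 * 15.1 ≈ 2949.0 nautical miles (5 s.f.)

2949.0 NM


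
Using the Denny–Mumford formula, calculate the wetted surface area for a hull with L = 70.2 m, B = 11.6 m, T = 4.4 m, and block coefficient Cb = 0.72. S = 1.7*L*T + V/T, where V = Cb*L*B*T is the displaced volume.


Formula: S = 1.7*L*T + V/T with V = Cb*L*B*T, i.e. S = L * (1.7*T + Cb*B)
Step 1 — 1.7*T = 1.7 * 4.4 = 7.48 m
Step 2 — Cb*B = 0.72 * 11.6 = 8.352 m
Step 3 — 1.7*T + Cb*B = 7.48 + 8.352 = 15.832 m
Step 4 — S = 70.2 * 15.832 ≈ 1111.4 m^2 (5 s.f.)

1111.4 m^2


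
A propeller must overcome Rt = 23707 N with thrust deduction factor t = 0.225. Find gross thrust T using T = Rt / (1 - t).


Formula: T = Rt / (1 - t)
Step 1 — (1 - t) = 1 - 0.225 = 0.775
Step 2 — T = 23707 / 0.775 ≈ 30590 N (5 s.f.)

30590 N


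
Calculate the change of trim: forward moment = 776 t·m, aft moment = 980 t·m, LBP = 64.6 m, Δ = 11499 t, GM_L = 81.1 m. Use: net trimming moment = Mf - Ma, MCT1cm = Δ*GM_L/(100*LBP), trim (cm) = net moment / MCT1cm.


Formula: net trimming moment = Mf - Ma; MCT1cm = Δ*GM_L/(100*LBP); trim = net moment / MCT1cm
Step 1 — net trimming moment = 776 - 980 = -204 t·m
Step 2 — MCT1cm = 11499 * 81.1 / (100 * 64.6) = 144.3605 t·m/cm
Step 3 — trim = -204 / 144.3605 ≈ -1.4131 cm (5 s.f.)

-1.4131 cm


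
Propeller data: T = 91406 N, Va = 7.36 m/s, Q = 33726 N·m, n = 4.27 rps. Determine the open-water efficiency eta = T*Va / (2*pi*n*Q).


Formula: eta = T * Va / (2 * pi * n * Q)
Step 1 — numerator = T * Va = 91406 * 7.36 = 672748.16
Step 2 — 2 * pi * n = 2 * pi * 4.27 = 26.829201
Step 3 — denominator = 26.829201 * 33726 = 904841.63
Step 4 — eta = 672748.16 / 904841.63 ≈ 0.74350 (5 s.f.)

0.74350


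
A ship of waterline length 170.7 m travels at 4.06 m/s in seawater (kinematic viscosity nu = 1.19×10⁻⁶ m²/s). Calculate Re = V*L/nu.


Formula: Re = V * L / nu
Step 1 — V * L = 4.06 * 170.7 = 693.042 m^2/s
Step 2 — Re = 693.042 / 1.19e-6 = 5.82e+08

5.82e+08


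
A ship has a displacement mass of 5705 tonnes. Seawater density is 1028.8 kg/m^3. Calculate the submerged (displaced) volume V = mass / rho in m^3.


Formula: V = mass / rho
Step 1 — convert tonnes to kg: 5705 t * 1000 = 5705000 kg
Step 2 — V = 5705000 / 1028.8 ≈ 5545.3 m^3 (5 s.f.)

5545.3 m^3


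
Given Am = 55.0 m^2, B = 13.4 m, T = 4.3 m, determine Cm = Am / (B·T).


Formula: Cm = Am / (B * T)
Step 1 — B * T = 13.4 * 4.3 = 57.62 m^2
Step 2 — Cm = 55.0 / 57.62 ≈ 0.95453 (5 s.f.)

0.95453


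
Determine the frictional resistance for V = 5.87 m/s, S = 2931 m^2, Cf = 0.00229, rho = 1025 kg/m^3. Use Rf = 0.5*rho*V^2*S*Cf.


Formula: Rf = 0.5 * rho * V^2 * S * Cf
Step 1 — V^2 = 5.87^2 = 34.4569
Step 2 — 0.5 * rho * V^2 = 0.5 * 1025 * 34.4569 = 17659.16125
Step 3 — Rf = 17659.16125 * 2931 * 0.00229 ≈ 118530 N (5 s.f.)

118530 N


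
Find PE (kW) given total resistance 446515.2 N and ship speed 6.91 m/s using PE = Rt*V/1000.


Formula: PE = Rt * V / 1000 (kW)
Step 1 — PE (W) = 446515.2 * 6.91 = 3085420.032 W
Step 2 — PE (kW) = 3085420.032 / 1000 ≈ 3085.4 kW (5 s.f.)

3085.4 kW


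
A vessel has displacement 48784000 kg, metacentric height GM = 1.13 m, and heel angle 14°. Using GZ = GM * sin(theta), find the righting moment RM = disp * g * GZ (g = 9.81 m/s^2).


Formula: GZ = GM * sin(theta); RM = disp * g * GZ
Step 1 — GZ = 1.13 * sin(14°) = 1.13 * 0.241922 = 0.273372 m
Step 2 — RM = 48784000 * 9.81 * 0.273372 ≈ 130830000 N·m (5 s.f.)

130830000 N·m


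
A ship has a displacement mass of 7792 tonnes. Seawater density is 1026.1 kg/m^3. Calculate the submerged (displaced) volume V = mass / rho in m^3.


Formula: V = mass / rho
Step 1 — convert tonnes to kg: 7792 t * 1000 = 7792000 kg
Step 2 — V = 7792000 / 1026.1 ≈ 7593.8 m^3 (5 s.f.)

7593.8 m^3


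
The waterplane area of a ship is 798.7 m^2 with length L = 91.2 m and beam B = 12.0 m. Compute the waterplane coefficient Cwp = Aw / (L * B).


Formula: Cwp = Aw / (L * B)
Step 1 — L * B = 91.2 * 12.0 = 1094.4 m^2
Step 2 — Cwp = 798.7 / 1094.4 ≈ 0.72981 (5 s.f.)

0.72981


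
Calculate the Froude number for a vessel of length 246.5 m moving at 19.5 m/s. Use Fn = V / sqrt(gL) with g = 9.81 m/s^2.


Formula: Fn = V / sqrt(g * L)
Step 1 — g * L = 9.81 * 246.5 = 2418.165
Step 2 — sqrt(g * L) = sqrt(2418.165) = 49.174841
Step 3 — Fn = 19.5 / 49.174841 ≈ 0.39654 (5 s.f.)

0.39654


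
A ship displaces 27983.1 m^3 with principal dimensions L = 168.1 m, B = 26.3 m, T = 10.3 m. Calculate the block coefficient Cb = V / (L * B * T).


Formula: Cb = V / (L * B * T)
Step 1 — L * B * T = 168.1 * 26.3 * 10.3 = 45536.609 m^3
Step 2 — Cb = 27983.1 / 45536.609 ≈ 0.61452 (5 s.f.)

0.61452


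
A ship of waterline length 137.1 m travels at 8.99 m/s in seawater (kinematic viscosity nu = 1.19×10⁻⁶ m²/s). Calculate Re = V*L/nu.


Formula: Re = V * L / nu
Step 1 — V * L = 8.99 * 137.1 = 1232.529 m^2/s
Step 2 — Re = 1232.529 / 1.19e-6 = 1.04e+09

1.04e+09


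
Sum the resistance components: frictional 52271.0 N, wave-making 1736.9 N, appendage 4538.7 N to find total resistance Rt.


Formula: Rt = Rf + Rw + Ra
Substituting: Rt = 52271.0 + 1736.9 + 4538.7
Result: Rt = 58546.6 N

58546.6 N


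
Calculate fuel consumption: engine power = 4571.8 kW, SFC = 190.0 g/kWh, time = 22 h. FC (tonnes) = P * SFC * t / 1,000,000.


Formula: FC (tonnes) = P * SFC * t / 1,000,000
Step 1 — P * SFC * t = 4571.8 * 190.0 * 22 = 19110124.0 g
Step 2 — FC (tonnes) = 19110124.0 / 1,000,000 ≈ 19.110 tonnes (5 s.f.)

19.110 tonnes


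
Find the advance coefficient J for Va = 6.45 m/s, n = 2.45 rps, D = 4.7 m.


Formula: J = Va / (n * D)
Step 1 — n * D = 2.45 * 4.7 = 11.515
Step 2 — J = 6.45 / 11.515 ≈ 0.56014 (5 s.f.)

0.56014


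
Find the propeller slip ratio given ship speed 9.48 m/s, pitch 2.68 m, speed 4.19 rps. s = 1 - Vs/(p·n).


Formula: s = 1 - Vs / (p * n)
Step 1 — p * n = 2.68 * 4.19 = 11.2292
Step 2 — Vs / (p*n) = 9.48 / 11.2292 = 0.844228 (6 d.p.)
Step 3 — s = 1 - 0.844228 = 0.155772

0.155772


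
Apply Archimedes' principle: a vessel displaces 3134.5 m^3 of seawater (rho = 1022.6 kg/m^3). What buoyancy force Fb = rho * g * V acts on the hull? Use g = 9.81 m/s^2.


Formula: Fb = rho * g * V
Substituting: Fb = 1022.6 * 9.81 * 3134.5
Intermediate: 1022.6 * 9.81 = 10031.706
Result: Fb = 10031.706 * 3134.5 ≈ 31444000 N (5 s.f.)

31444000 N


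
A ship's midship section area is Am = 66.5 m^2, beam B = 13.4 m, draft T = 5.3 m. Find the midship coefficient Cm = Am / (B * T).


Formula: Cm = Am / (B * T)
Step 1 — B * T = 13.4 * 5.3 = 71.02 m^2
Step 2 — Cm = 66.5 / 71.02 ≈ 0.93636 (5 s.f.)

0.93636


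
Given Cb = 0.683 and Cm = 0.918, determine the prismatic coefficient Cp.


Formula: Cp = Cb / Cm
Substituting: Cp = 0.683 / 0.918
Result: Cp ≈ 0.74401 (5 s.f.)

0.74401


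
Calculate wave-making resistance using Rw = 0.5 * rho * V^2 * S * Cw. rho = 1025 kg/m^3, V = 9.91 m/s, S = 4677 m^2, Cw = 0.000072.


Formula: Rw = 0.5 * rho * V^2 * S * Cw
Step 1 — V^2 = 9.91^2 = 98.2081
Step 2 — 0.5 * rho * V^2 = 0.5 * 1025 * 98.2081 = 50331.65125
Step 3 — Rw = 50331.65125 * 4677 * 0.000072 ≈ 16949 N (5 s.f.)

16949 N


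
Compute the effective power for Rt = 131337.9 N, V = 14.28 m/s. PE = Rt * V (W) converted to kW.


Formula: PE = Rt * V / 1000 (kW)
Step 1 — PE (W) = 131337.9 * 14.28 = 1875505.212 W
Step 2 — PE (kW) = 1875505.212 / 1000 ≈ 1875.5 kW (5 s.f.)

1875.5 kW


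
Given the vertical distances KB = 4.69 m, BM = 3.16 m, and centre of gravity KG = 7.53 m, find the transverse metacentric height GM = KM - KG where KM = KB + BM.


Formula: GM = KB + BM - KG
Step 1 — KM = KB + BM = 4.69 + 3.16 = 7.85 m
Step 2 — GM = KM - KG = 7.85 - 7.53 = 0.32 m

0.32 m


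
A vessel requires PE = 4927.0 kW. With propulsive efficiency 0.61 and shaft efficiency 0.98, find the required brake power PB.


Formula: PB = PE / (eta_D * eta_S)
Step 1 — combined efficiency = eta_D * eta_S = 0.61 * 0.98 = 0.5978
Step 2 — PB = 4927.0 / 0.5978 ≈ 8241.9 kW (5 s.f.)

8241.9 kW


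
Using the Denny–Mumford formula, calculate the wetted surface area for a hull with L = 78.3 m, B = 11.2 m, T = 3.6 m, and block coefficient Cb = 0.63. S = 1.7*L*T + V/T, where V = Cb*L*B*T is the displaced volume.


Formula: S = 1.7*L*T + V/T with V = Cb*L*B*T, i.e. S = L * (1.7*T + Cb*B)
Step 1 — 1.7*T = 1.7 * 3.6 = 6.12 m
Step 2 — Cb*B = 0.63 * 11.2 = 7.056 m
Step 3 — 1.7*T + Cb*B = 6.12 + 7.056 = 13.176 m
Step 4 — S = 78.3 * 13.176 ≈ 1031.7 m^2 (5 s.f.)

1031.7 m^2


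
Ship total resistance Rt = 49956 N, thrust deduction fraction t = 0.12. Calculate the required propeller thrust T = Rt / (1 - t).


Formula: T = Rt / (1 - t)
Step 1 — (1 - t) = 1 - 0.12 = 0.88
Step 2 — T = 49956 / 0.88 ≈ 56768 N (5 s.f.)

56768 N


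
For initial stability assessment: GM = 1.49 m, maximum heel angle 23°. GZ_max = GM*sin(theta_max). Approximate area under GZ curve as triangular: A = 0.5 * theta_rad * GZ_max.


Formula: GZ_max = GM * sin(theta); Area = 0.5 * theta_rad * GZ_max
Step 1 — GZ_max = 1.49 * sin(23°) = 1.49 * 0.390731 = 0.582189 m
Step 2 — theta_rad = 23 * pi/180 = 0.401426 rad
Step 3 — Area = 0.5 * 0.401426 * 0.582189 ≈ 0.11685 m·rad (5 s.f.)

0.11685 m·rad


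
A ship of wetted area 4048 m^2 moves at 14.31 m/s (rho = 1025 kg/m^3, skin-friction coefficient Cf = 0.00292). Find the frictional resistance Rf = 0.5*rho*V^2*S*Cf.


Formula: Rf = 0.5 * rho * V^2 * S * Cf
Step 1 — V^2 = 14.31^2 = 204.7761
Step 2 — 0.5 * rho * V^2 = 0.5 * 1025 * 204.7761 = 104947.75125
Step 3 — Rf = 104947.75125 * 4048 * 0.00292 ≈ 1240500 N (5 s.f.)

1240500 N


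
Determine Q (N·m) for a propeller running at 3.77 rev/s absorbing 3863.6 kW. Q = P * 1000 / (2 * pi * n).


Formula: Q = P_W / (2 * pi * n)
Step 1 — P_W = 3863.6 kW * 1000 = 3863600.0 W
Step 2 — 2 * pi * n = 2 * pi * 3.77 = 23.687609
Step 3 — Q = 3863600.0 / 23.687609 ≈ 163110 N·m (5 s.f.)

163110 N·m


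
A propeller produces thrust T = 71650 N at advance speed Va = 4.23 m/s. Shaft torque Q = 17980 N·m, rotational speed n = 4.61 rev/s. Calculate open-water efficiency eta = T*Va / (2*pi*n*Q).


Formula: eta = T * Va / (2 * pi * n * Q)
Step 1 — numerator = T * Va = 71650 * 4.23 = 303079.5
Step 2 — 2 * pi * n = 2 * pi * 4.61 = 28.965484
Step 3 — denominator = 28.965484 * 17980 = 520799.4
Step 4 — eta = 303079.5 / 520799.4 ≈ 0.58195 (5 s.f.)

0.58195


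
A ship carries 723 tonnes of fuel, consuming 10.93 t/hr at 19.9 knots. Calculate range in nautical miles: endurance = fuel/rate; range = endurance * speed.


Formula: endurance = fuel / rate; range = endurance * speed
Step 1 — endurance = 723 / 10.93 = 66.1482 hours
Step 2 — range = 66.1482 * 19.9 ≈ 1316.3 nautical miles (5 s.f.)

1316.3 NM


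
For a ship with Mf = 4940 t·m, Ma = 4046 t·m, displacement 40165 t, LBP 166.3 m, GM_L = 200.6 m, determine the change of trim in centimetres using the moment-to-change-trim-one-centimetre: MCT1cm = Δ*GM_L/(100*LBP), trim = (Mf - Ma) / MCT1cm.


Formula: net trimming moment = Mf - Ma; MCT1cm = Δ*GM_L/(100*LBP); trim = net moment / MCT1cm
Step 1 — net trimming moment = 4940 - 4046 = 894 t·m
Step 2 — MCT1cm = 40165 * 200.6 / (100 * 166.3) = 484.4918 t·m/cm
Step 3 — trim = 894 / 484.4918 ≈ 1.8452 cm (5 s.f.)

1.8452 cm


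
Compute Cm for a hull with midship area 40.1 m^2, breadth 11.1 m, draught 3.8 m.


Formula: Cm = Am / (B * T)
Step 1 — B * T = 11.1 * 3.8 = 42.18 m^2
Step 2 — Cm = 40.1 / 42.18 ≈ 0.95069 (5 s.f.)

0.95069


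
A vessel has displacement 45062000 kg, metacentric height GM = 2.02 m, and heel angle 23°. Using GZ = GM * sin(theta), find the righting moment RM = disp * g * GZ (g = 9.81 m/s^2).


Formula: GZ = GM * sin(theta); RM = disp * g * GZ
Step 1 — GZ = 2.02 * sin(23°) = 2.02 * 0.390731 = 0.789277 m
Step 2 — RM = 45062000 * 9.81 * 0.789277 ≈ 348910000 N·m (5 s.f.)

348910000 N·m


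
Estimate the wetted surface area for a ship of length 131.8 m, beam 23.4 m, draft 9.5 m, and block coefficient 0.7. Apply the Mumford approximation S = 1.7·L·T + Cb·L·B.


Formula: S = 1.7*L*T + V/T with V = Cb*L*B*T, i.e. S = L * (1.7*T + Cb*B)
Step 1 — 1.7*T = 1.7 * 9.5 = 16.15 m
Step 2 — Cb*B = 0.7 * 23.4 = 16.38 m
Step 3 — 1.7*T + Cb*B = 16.15 + 16.38 = 32.53 m
Step 4 — S = 131.8 * 32.53 ≈ 4287.5 m^2 (5 s.f.)

4287.5 m^2


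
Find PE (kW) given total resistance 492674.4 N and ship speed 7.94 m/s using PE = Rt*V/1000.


Formula: PE = Rt * V / 1000 (kW)
Step 1 — PE (W) = 492674.4 * 7.94 = 3911834.736 W
Step 2 — PE (kW) = 3911834.736 / 1000 ≈ 3911.8 kW (5 s.f.)

3911.8 kW


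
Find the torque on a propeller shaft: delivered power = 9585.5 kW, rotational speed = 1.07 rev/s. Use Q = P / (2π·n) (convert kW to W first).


Formula: Q = P_W / (2 * pi * n)
Step 1 — P_W = 9585.5 kW * 1000 = 9585500.0 W
Step 2 — 2 * pi * n = 2 * pi * 1.07 = 6.723008
Step 3 — Q = 9585500.0 / 6.723008 ≈ 1425800 N·m (5 s.f.)

1425800 N·m


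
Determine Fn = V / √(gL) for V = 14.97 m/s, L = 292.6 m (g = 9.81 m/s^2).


Formula: Fn = V / sqrt(g * L)
Step 1 — g * L = 9.81 * 292.6 = 2870.406
Step 2 — sqrt(g * L) = sqrt(2870.406) = 53.57617
Step 3 — Fn = 14.97 / 53.57617 ≈ 0.27942 (5 s.f.)

0.27942


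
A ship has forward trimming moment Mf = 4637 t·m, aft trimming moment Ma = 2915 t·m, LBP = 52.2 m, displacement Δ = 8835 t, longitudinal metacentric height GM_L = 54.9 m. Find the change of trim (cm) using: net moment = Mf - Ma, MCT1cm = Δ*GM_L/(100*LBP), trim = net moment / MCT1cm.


Formula: net trimming moment = Mf - Ma; MCT1cm = Δ*GM_L/(100*LBP); trim = net moment / MCT1cm
Step 1 — net trimming moment = 4637 - 2915 = 1722 t·m
Step 2 — MCT1cm = 8835 * 54.9 / (100 * 52.2) = 92.9198 t·m/cm
Step 3 — trim = 1722 / 92.9198 ≈ 18.532 cm (5 s.f.)

18.532 cm


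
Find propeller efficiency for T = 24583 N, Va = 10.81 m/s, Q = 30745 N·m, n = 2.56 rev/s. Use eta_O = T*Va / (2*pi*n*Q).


Formula: eta = T * Va / (2 * pi * n * Q)
Step 1 — numerator = T * Va = 24583 * 10.81 = 265742.23
Step 2 — 2 * pi * n = 2 * pi * 2.56 = 16.084954
Step 3 — denominator = 16.084954 * 30745 = 494531.91
Step 4 — eta = 265742.23 / 494531.91 ≈ 0.53736 (5 s.f.)

0.53736


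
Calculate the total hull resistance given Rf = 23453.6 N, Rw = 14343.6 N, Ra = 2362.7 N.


Formula: Rt = Rf + Rw + Ra
Substituting: Rt = 23453.6 + 14343.6 + 2362.7
Result: Rt = 40159.9 N

40159.9 N


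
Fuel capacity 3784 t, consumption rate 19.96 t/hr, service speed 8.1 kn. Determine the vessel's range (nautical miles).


Formula: endurance = fuel / rate; range = endurance * speed
Step 1 — endurance = 3784 / 19.96 = 189.5792 hours
Step 2 — range = 189.5792 * 8.1 ≈ 1535.6 nautical miles (5 s.f.)

1535.6 NM


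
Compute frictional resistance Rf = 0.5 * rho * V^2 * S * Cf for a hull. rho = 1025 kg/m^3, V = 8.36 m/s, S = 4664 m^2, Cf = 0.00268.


Formula: Rf = 0.5 * rho * V^2 * S * Cf
Step 1 — V^2 = 8.36^2 = 69.8896
Step 2 — 0.5 * rho * V^2 = 0.5 * 1025 * 69.8896 = 35818.42
Step 3 — Rf = 35818.42 * 4664 * 0.00268 ≈ 447710 N (5 s.f.)

447710 N


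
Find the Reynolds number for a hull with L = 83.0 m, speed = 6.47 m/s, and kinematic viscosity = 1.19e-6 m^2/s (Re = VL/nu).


Formula: Re = V * L / nu
Step 1 — V * L = 6.47 * 83.0 = 537.01 m^2/s
Step 2 — Re = 537.01 / 1.19e-6 = 4.51e+08

4.51e+08


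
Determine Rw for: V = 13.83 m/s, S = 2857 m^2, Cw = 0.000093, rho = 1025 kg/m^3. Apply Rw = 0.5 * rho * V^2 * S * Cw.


Formula: Rw = 0.5 * rho * V^2 * S * Cw
Step 1 — V^2 = 13.83^2 = 191.2689
Step 2 — 0.5 * rho * V^2 = 0.5 * 1025 * 191.2689 = 98025.31125
Step 3 — Rw = 98025.31125 * 2857 * 0.000093 ≈ 26045 N (5 s.f.)

26045 N


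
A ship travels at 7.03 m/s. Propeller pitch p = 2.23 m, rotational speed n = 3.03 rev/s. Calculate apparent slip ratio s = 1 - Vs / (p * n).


Formula: s = 1 - Vs / (p * n)
Step 1 — p * n = 2.23 * 3.03 = 6.7569
Step 2 — Vs / (p*n) = 7.03 / 6.7569 = 1.040418 (6 d.p.)
Step 3 — s = 1 - 1.040418 = -0.040418

-0.040418


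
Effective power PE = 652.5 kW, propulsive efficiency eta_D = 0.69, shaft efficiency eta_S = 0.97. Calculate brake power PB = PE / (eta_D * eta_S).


Formula: PB = PE / (eta_D * eta_S)
Step 1 — combined efficiency = eta_D * eta_S = 0.69 * 0.97 = 0.6693
Step 2 — PB = 652.5 / 0.6693 ≈ 974.90 kW (5 s.f.)

974.90 kW


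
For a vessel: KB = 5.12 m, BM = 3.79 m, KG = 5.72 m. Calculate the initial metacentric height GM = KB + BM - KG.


Formula: GM = KB + BM - KG
Step 1 — KM = KB + BM = 5.12 + 3.79 = 8.91 m
Step 2 — GM = KM - KG = 8.91 - 5.72 = 3.19 m

3.19 m


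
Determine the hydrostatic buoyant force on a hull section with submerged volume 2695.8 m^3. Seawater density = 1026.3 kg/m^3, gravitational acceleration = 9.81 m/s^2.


Formula: Fb = rho * g * V
Substituting: Fb = 1026.3 * 9.81 * 2695.8
Intermediate: 1026.3 * 9.81 = 10068.003
Result: Fb = 10068.003 * 2695.8 ≈ 27141000 N (5 s.f.)

27141000 N


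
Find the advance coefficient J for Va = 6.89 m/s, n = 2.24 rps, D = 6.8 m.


Formula: J = Va / (n * D)
Step 1 — n * D = 2.24 * 6.8 = 15.232
Step 2 — J = 6.89 / 15.232 ≈ 0.45234 (5 s.f.)

0.45234


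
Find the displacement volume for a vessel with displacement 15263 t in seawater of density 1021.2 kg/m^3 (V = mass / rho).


Formula: V = mass / rho
Step 1 — convert tonnes to kg: 15263 t * 1000 = 15263000 kg
Step 2 — V = 15263000 / 1021.2 ≈ 14946 m^3 (5 s.f.)

14946 m^3


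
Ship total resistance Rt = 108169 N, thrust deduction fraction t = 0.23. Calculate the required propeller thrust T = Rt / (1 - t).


Formula: T = Rt / (1 - t)
Step 1 — (1 - t) = 1 - 0.23 = 0.77
Step 2 — T = 108169 / 0.77 ≈ 140480 N (5 s.f.)

140480 N


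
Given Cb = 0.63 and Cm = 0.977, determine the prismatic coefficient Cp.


Formula: Cp = Cb / Cm
Substituting: Cp = 0.63 / 0.977
Result: Cp ≈ 0.64483 (5 s.f.)

0.64483


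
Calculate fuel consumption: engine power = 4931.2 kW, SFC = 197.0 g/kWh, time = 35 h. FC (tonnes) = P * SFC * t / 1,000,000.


Formula: FC (tonnes) = P * SFC * t / 1,000,000
Step 1 — P * SFC * t = 4931.2 * 197.0 * 35 = 34000624.0 g
Step 2 — FC (tonnes) = 34000624.0 / 1,000,000 ≈ 34.001 tonnes (5 s.f.)

34.001 tonnes


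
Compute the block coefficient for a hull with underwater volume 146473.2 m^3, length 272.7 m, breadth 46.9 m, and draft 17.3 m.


Formula: Cb = V / (L * B * T)
Step 1 — L * B * T = 272.7 * 46.9 * 17.3 = 221260.599 m^3
Step 2 — Cb = 146473.2 / 221260.599 ≈ 0.66199 (5 s.f.)

0.66199


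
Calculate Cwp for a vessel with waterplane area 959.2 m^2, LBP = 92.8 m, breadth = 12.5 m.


Formula: Cwp = Aw / (L * B)
Step 1 — L * B = 92.8 * 12.5 = 1160.0 m^2
Step 2 — Cwp = 959.2 / 1160.0 ≈ 0.82690 (5 s.f.)

0.82690


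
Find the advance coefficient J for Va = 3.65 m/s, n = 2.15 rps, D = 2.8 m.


Formula: J = Va / (n * D)
Step 1 — n * D = 2.15 * 2.8 = 6.02
Step 2 — J = 3.65 / 6.02 ≈ 0.60631 (5 s.f.)

0.60631


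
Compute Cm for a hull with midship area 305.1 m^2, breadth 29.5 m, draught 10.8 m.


Formula: Cm = Am / (B * T)
Step 1 — B * T = 29.5 * 10.8 = 318.6 m^2
Step 2 — Cm = 305.1 / 318.6 ≈ 0.95763 (5 s.f.)

0.95763


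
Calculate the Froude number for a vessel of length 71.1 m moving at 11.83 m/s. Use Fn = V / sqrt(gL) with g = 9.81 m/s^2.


Formula: Fn = V / sqrt(g * L)
Step 1 — g * L = 9.81 * 71.1 = 697.491
Step 2 — sqrt(g * L) = sqrt(697.491) = 26.410055
Step 3 — Fn = 11.83 / 26.410055 ≈ 0.44794 (5 s.f.)

0.44794


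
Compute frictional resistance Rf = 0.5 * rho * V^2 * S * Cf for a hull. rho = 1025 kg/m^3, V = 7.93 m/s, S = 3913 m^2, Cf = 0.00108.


Formula: Rf = 0.5 * rho * V^2 * S * Cf
Step 1 — V^2 = 7.93^2 = 62.8849
Step 2 — 0.5 * rho * V^2 = 0.5 * 1025 * 62.8849 = 32228.51125
Step 3 — Rf = 32228.51125 * 3913 * 0.00108 ≈ 136200 N (5 s.f.)

136200 N


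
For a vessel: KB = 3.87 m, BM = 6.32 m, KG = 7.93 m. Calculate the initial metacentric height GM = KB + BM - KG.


Formula: GM = KB + BM - KG
Step 1 — KM = KB + BM = 3.87 + 6.32 = 10.19 m
Step 2 — GM = KM - KG = 10.19 - 7.93 = 2.26 m

2.26 m


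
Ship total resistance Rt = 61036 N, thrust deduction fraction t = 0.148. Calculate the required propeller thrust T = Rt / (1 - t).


Formula: T = Rt / (1 - t)
Step 1 — (1 - t) = 1 - 0.148 = 0.852
Step 2 — T = 61036 / 0.852 ≈ 71638 N (5 s.f.)

71638 N


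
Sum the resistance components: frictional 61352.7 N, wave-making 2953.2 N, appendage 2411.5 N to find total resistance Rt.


Formula: Rt = Rf + Rw + Ra
Substituting: Rt = 61352.7 + 2953.2 + 2411.5
Result: Rt = 66717.4 N

66717.4 N


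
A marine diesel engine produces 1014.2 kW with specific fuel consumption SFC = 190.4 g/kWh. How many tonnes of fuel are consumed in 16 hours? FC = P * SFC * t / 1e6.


Formula: FC (tonnes) = P * SFC * t / 1,000,000
Step 1 — P * SFC * t = 1014.2 * 190.4 * 16 = 3089658.88 g
Step 2 — FC (tonnes) = 3089658.88 / 1,000,000 ≈ 3.0897 tonnes (5 s.f.)

3.0897 tonnes


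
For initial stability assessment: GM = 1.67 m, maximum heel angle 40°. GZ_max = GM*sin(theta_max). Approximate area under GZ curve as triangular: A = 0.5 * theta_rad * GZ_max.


Formula: GZ_max = GM * sin(theta); Area = 0.5 * theta_rad * GZ_max
Step 1 — GZ_max = 1.67 * sin(40°) = 1.67 * 0.642788 = 1.073456 m
Step 2 — theta_rad = 40 * pi/180 = 0.698132 rad
Step 3 — Area = 0.5 * 0.698132 * 1.073456 ≈ 0.37471 m·rad (5 s.f.)

0.37471 m·rad


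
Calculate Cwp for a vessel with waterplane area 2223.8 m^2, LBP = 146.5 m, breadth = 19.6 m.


Formula: Cwp = Aw / (L * B)
Step 1 — L * B = 146.5 * 19.6 = 2871.4 m^2
Step 2 — Cwp = 2223.8 / 2871.4 ≈ 0.77447 (5 s.f.)

0.77447


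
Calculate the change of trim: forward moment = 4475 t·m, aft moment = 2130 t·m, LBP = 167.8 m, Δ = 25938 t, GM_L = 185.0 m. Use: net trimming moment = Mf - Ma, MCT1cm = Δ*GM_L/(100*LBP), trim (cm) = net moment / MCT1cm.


Formula: net trimming moment = Mf - Ma; MCT1cm = Δ*GM_L/(100*LBP); trim = net moment / MCT1cm
Step 1 — net trimming moment = 4475 - 2130 = 2345 t·m
Step 2 — MCT1cm = 25938 * 185.0 / (100 * 167.8) = 285.9672 t·m/cm
Step 3 — trim = 2345 / 285.9672 ≈ 8.2002 cm (5 s.f.)

8.2002 cm


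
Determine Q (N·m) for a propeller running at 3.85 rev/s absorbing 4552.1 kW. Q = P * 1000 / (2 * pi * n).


Formula: Q = P_W / (2 * pi * n)
Step 1 — P_W = 4552.1 kW * 1000 = 4552100.0 W
Step 2 — 2 * pi * n = 2 * pi * 3.85 = 24.190263
Step 3 — Q = 4552100.0 / 24.190263 ≈ 188180 N·m (5 s.f.)

188180 N·m


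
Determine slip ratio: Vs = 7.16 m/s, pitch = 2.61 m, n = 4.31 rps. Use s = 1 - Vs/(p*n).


Formula: s = 1 - Vs / (p * n)
Step 1 — p * n = 2.61 * 4.31 = 11.2491
Step 2 — Vs / (p*n) = 7.16 / 11.2491 = 0.636495 (6 d.p.)
Step 3 — s = 1 - 0.636495 = 0.363505

0.363505


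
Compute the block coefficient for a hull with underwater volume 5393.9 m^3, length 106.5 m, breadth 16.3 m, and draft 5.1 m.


Formula: Cb = V / (L * B * T)
Step 1 — L * B * T = 106.5 * 16.3 * 5.1 = 8853.345 m^3
Step 2 — Cb = 5393.9 / 8853.345 ≈ 0.60925 (5 s.f.)

0.60925


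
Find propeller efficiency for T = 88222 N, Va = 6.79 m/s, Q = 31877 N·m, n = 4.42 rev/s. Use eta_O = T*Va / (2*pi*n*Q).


Formula: eta = T * Va / (2 * pi * n * Q)
Step 1 — numerator = T * Va = 88222 * 6.79 = 599027.38
Step 2 — 2 * pi * n = 2 * pi * 4.42 = 27.771679
Step 3 — denominator = 27.771679 * 31877 = 885277.81
Step 4 — eta = 599027.38 / 885277.81 ≈ 0.67665 (5 s.f.)

0.67665


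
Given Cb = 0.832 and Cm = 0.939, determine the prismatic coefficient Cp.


Formula: Cp = Cb / Cm
Substituting: Cp = 0.832 / 0.939
Result: Cp ≈ 0.88605 (5 s.f.)

0.88605


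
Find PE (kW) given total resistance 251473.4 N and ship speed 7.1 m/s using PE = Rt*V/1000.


Formula: PE = Rt * V / 1000 (kW)
Step 1 — PE (W) = 251473.4 * 7.1 = 1785461.14 W
Step 2 — PE (kW) = 1785461.14 / 1000 ≈ 1785.5 kW (5 s.f.)

1785.5 kW


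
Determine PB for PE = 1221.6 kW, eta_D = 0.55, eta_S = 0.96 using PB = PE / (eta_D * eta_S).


Formula: PB = PE / (eta_D * eta_S)
Step 1 — combined efficiency = eta_D * eta_S = 0.55 * 0.96 = 0.528
Step 2 — PB = 1221.6 / 0.528 ≈ 2313.6 kW (5 s.f.)

2313.6 kW


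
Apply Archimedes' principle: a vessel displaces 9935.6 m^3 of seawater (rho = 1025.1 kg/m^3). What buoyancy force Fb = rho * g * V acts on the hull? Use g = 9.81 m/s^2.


Formula: Fb = rho * g * V
Substituting: Fb = 1025.1 * 9.81 * 9935.6
Intermediate: 1025.1 * 9.81 = 10056.231
Result: Fb = 10056.231 * 9935.6 ≈ 99915000 N (5 s.f.)

99915000 N


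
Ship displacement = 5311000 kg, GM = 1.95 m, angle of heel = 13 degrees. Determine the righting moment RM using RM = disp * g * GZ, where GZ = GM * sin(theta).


Formula: GZ = GM * sin(theta); RM = disp * g * GZ
Step 1 — GZ = 1.95 * sin(13°) = 1.95 * 0.224951 = 0.438654 m
Step 2 — RM = 5311000 * 9.81 * 0.438654 ≈ 22854000 N·m (5 s.f.)

22854000 N·m


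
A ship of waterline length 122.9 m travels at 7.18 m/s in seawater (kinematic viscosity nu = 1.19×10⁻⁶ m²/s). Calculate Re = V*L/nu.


Formula: Re = V * L / nu
Step 1 — V * L = 7.18 * 122.9 = 882.422 m^2/s
Step 2 — Re = 882.422 / 1.19e-6 = 7.42e+08

7.42e+08


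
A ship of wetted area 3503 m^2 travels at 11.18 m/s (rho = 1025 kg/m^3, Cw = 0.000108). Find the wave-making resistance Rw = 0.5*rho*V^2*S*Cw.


Formula: Rw = 0.5 * rho * V^2 * S * Cw
Step 1 — V^2 = 11.18^2 = 124.9924
Step 2 — 0.5 * rho * V^2 = 0.5 * 1025 * 124.9924 = 64058.605
Step 3 — Rw = 64058.605 * 3503 * 0.000108 ≈ 24235 N (5 s.f.)

24235 N


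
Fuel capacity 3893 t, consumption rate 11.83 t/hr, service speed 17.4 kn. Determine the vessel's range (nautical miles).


Formula: endurance = fuel / rate; range = endurance * speed
Step 1 — endurance = 3893 / 11.83 = 329.0786 hours
Step 2 — range = 329.0786 * 17.4 ≈ 5726.0 nautical miles (5 s.f.)

5726.0 NM


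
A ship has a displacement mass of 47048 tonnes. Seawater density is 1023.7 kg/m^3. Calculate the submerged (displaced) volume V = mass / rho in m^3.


Formula: V = mass / rho
Step 1 — convert tonnes to kg: 47048 t * 1000 = 47048000 kg
Step 2 — V = 47048000 / 1023.7 ≈ 45959 m^3 (5 s.f.)

45959 m^3


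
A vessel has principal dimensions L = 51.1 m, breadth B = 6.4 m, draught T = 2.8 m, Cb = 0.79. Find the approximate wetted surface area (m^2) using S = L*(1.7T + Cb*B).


Formula: S = 1.7*L*T + V/T with V = Cb*L*B*T, i.e. S = L * (1.7*T + Cb*B)
Step 1 — 1.7*T = 1.7 * 2.8 = 4.76 m
Step 2 — Cb*B = 0.79 * 6.4 = 5.056 m
Step 3 — 1.7*T + Cb*B = 4.76 + 5.056 = 9.816 m
Step 4 — S = 51.1 * 9.816 ≈ 501.60 m^2 (5 s.f.)

501.60 m^2


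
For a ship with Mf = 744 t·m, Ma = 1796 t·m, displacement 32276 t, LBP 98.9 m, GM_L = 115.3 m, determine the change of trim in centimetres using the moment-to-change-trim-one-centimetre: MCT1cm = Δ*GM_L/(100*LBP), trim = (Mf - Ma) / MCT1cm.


Formula: net trimming moment = Mf - Ma; MCT1cm = Δ*GM_L/(100*LBP); trim = net moment / MCT1cm
Step 1 — net trimming moment = 744 - 1796 = -1052 t·m
Step 2 — MCT1cm = 32276 * 115.3 / (100 * 98.9) = 376.2814 t·m/cm
Step 3 — trim = -1052 / 376.2814 ≈ -2.7958 cm (5 s.f.)

-2.7958 cm


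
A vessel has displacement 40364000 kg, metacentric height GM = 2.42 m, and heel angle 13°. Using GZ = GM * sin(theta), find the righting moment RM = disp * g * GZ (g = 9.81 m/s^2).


Formula: GZ = GM * sin(theta); RM = disp * g * GZ
Step 1 — GZ = 2.42 * sin(13°) = 2.42 * 0.224951 = 0.544381 m
Step 2 — RM = 40364000 * 9.81 * 0.544381 ≈ 215560000 N·m (5 s.f.)

215560000 N·m


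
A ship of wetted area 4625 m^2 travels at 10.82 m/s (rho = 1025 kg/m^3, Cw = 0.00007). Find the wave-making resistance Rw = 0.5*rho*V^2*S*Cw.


Formula: Rw = 0.5 * rho * V^2 * S * Cw
Step 1 — V^2 = 10.82^2 = 117.0724
Step 2 — 0.5 * rho * V^2 = 0.5 * 1025 * 117.0724 = 59999.605
Step 3 — Rw = 59999.605 * 4625 * 0.00007 ≈ 19425 N (5 s.f.)

19425 N


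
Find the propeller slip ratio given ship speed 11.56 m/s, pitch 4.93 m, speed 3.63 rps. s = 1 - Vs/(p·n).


Formula: s = 1 - Vs / (p * n)
Step 1 — p * n = 4.93 * 3.63 = 17.8959
Step 2 — Vs / (p*n) = 11.56 / 17.8959 = 0.645958 (6 d.p.)
Step 3 — s = 1 - 0.645958 = 0.354042

0.354042


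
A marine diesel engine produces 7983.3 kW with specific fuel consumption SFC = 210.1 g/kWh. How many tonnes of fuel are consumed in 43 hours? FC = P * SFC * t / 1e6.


Formula: FC (tonnes) = P * SFC * t / 1,000,000
Step 1 — P * SFC * t = 7983.3 * 210.1 * 43 = 72123527.19 g
Step 2 — FC (tonnes) = 72123527.19 / 1,000,000 ≈ 72.124 tonnes (5 s.f.)

72.124 tonnes


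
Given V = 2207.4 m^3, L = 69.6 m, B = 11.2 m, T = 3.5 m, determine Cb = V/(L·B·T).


Formula: Cb = V / (L * B * T)
Step 1 — L * B * T = 69.6 * 11.2 * 3.5 = 2728.32 m^3
Step 2 — Cb = 2207.4 / 2728.32 ≈ 0.80907 (5 s.f.)

0.80907


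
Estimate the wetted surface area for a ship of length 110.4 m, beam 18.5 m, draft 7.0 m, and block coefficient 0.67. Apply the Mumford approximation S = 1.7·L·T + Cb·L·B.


Formula: S = 1.7*L*T + V/T with V = Cb*L*B*T, i.e. S = L * (1.7*T + Cb*B)
Step 1 — 1.7*T = 1.7 * 7.0 = 11.9 m
Step 2 — Cb*B = 0.67 * 18.5 = 12.395 m
Step 3 — 1.7*T + Cb*B = 11.9 + 12.395 = 24.295 m
Step 4 — S = 110.4 * 24.295 ≈ 2682.2 m^2 (5 s.f.)

2682.2 m^2


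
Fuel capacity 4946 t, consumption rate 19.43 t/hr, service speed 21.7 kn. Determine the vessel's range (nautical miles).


Formula: endurance = fuel / rate; range = endurance * speed
Step 1 — endurance = 4946 / 19.43 = 254.5548 hours
Step 2 — range = 254.5548 * 21.7 ≈ 5523.8 nautical miles (5 s.f.)

5523.8 NM


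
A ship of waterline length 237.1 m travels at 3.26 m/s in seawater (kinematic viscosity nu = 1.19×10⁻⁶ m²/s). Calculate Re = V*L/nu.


Formula: Re = V * L / nu
Step 1 — V * L = 3.26 * 237.1 = 772.946 m^2/s
Step 2 — Re = 772.946 / 1.19e-6 = 6.50e+08

6.50e+08


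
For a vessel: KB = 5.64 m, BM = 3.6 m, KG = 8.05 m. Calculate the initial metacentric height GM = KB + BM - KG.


Formula: GM = KB + BM - KG
Step 1 — KM = KB + BM = 5.64 + 3.6 = 9.24 m
Step 2 — GM = KM - KG = 9.24 - 8.05 = 1.19 m

1.19 m


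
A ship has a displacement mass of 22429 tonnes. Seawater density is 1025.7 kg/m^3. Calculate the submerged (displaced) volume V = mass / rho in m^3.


Formula: V = mass / rho
Step 1 — convert tonnes to kg: 22429 t * 1000 = 22429000 kg
Step 2 — V = 22429000 / 1025.7 ≈ 21867 m^3 (5 s.f.)

21867 m^3


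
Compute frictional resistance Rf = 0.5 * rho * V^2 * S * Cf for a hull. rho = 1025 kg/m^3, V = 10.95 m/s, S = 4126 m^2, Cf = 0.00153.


Formula: Rf = 0.5 * rho * V^2 * S * Cf
Step 1 — V^2 = 10.95^2 = 119.9025
Step 2 — 0.5 * rho * V^2 = 0.5 * 1025 * 119.9025 = 61450.03125
Step 3 — Rf = 61450.03125 * 4126 * 0.00153 ≈ 387920 N (5 s.f.)

387920 N


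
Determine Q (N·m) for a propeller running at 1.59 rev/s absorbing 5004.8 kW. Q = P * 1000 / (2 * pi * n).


Formula: Q = P_W / (2 * pi * n)
Step 1 — P_W = 5004.8 kW * 1000 = 5004800.0 W
Step 2 — 2 * pi * n = 2 * pi * 1.59 = 9.990265
Step 3 — Q = 5004800.0 / 9.990265 ≈ 500970 N·m (5 s.f.)

500970 N·m


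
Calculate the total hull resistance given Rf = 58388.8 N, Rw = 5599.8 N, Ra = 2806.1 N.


Formula: Rt = Rf + Rw + Ra
Substituting: Rt = 58388.8 + 5599.8 + 2806.1
Result: Rt = 66794.7 N

66794.7 N


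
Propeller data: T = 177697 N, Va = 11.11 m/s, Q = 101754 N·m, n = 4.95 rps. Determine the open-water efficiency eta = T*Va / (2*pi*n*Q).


Formula: eta = T * Va / (2 * pi * n * Q)
Step 1 — numerator = T * Va = 177697 * 11.11 = 1974213.67
Step 2 — 2 * pi * n = 2 * pi * 4.95 = 31.101767
Step 3 — denominator = 31.101767 * 101754 = 3164729.2
Step 4 — eta = 1974213.67 / 3164729.2 ≈ 0.62382 (5 s.f.)

0.62382
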